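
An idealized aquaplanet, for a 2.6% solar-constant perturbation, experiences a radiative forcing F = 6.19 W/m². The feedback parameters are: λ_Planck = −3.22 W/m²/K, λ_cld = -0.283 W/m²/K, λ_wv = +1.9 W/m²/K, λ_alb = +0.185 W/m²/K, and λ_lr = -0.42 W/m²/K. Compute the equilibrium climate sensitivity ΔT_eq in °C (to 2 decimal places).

Net feedback parameter λ = (−3.22) + (-0.283) + (+1.9) + (+0.185) + (-0.42) = -1.838 W/m²/K.
ΔT = −F/λ = −6.19/(-1.838) = 3.37 °C.

3.37 °C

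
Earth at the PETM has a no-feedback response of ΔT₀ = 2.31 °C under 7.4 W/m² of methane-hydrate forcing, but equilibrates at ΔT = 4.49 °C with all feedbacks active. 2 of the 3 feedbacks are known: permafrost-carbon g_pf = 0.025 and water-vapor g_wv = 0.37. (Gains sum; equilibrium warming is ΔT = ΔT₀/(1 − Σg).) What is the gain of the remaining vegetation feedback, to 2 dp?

0.09

Amplification A = ΔT/ΔT₀ = 4.49/2.31 = 1.944.
Total gain g = 1 − 1/A = 1 − 1/1.944 = 0.4856.
Known gains sum to 0.025 + 0.37 = 0.395.
g_veg = 0.4856 − 0.395 = 0.09.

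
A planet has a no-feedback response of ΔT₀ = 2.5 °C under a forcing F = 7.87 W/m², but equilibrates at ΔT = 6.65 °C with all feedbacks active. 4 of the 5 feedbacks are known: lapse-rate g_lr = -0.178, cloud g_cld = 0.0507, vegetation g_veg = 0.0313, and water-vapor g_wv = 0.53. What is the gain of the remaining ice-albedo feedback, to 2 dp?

Amplification A = ΔT/ΔT₀ = 6.65/2.5 = 2.66.
Total gain g = 1 − 1/A = 1 − 1/2.66 = 0.6241.
Known gains sum to -0.178 + 0.0507 + 0.0313 + 0.53 = 0.434.
g_ice = 0.6241 − 0.434 = 0.19.

0.19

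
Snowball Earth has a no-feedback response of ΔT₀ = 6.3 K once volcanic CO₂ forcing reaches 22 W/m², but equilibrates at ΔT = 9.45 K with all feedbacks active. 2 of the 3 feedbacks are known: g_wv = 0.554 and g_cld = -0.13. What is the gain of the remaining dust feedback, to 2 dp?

-0.09

Amplification A = ΔT/ΔT₀ = 9.45/6.3 = 1.5.
Total gain g = 1 − 1/A = 1 − 1/1.5 = 0.3333.
Known gains sum to 0.554 − 0.13 = 0.424.
g_dust = 0.3333 − 0.424 = -0.09.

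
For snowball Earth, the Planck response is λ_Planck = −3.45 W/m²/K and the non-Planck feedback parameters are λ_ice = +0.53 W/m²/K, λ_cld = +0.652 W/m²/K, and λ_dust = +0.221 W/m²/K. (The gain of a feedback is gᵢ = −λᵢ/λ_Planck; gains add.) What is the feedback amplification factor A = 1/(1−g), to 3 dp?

1.685

Convert to gains: g_ice = 0.53/3.45 = 0.1536; g_cld = 0.652/3.45 = 0.189; g_dust = 0.221/3.45 = 0.06406.
Total gain g = 0.40666.
A = 1/(1 − 0.40666) = 1.685.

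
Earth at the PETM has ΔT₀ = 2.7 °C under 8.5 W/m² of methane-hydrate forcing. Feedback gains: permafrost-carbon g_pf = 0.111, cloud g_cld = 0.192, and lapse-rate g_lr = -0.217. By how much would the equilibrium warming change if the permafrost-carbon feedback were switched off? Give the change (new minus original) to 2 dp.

-0.32 °C

Original: g = 0.086, ΔT = 2.7/(1−0.086) = 2.9540 °C.
Without permafrost-carbon: g' = -0.025, ΔT' = 2.7/(1+0.025) = 2.6341 °C.
Change = 2.6341 − 2.9540 = -0.32 °C.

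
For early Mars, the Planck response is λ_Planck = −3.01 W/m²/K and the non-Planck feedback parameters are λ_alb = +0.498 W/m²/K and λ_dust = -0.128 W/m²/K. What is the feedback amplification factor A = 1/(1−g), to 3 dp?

Convert to gains: g_alb = 0.498/3.01 = 0.1654; g_dust = -0.128/3.01 = -0.04252.
Total gain g = 0.12288.
A = 1/(1 − 0.12288) = 1.140.

1.140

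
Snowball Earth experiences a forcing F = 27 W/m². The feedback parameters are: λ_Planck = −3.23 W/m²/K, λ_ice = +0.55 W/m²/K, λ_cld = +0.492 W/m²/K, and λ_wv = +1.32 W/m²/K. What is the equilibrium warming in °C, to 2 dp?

Net feedback parameter λ = (−3.23) + (+0.55) + (+0.492) + (+1.32) = -0.868 W/m²/K.
ΔT = −F/λ = −27/(-0.868) = 31.11 °C.

31.11 °C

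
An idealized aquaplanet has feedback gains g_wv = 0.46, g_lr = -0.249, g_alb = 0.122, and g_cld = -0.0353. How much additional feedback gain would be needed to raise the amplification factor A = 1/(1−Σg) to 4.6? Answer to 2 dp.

0.48

Current total gain = 0.2977.
Target gain for A = 4.6: g* = 1 − 1/4.6 = 0.7826.
Additional gain needed = 0.7826 − 0.2977 = 0.48.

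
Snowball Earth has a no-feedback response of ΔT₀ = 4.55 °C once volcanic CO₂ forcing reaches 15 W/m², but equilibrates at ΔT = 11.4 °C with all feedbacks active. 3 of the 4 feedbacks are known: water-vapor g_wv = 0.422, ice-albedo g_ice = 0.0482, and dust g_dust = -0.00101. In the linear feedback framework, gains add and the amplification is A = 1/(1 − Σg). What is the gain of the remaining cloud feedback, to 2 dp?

Amplification A = ΔT/ΔT₀ = 11.4/4.55 = 2.505.
Total gain g = 1 − 1/A = 1 − 1/2.505 = 0.6008.
Known gains sum to 0.422 + 0.0482 − 0.00101 = 0.46919.
g_cld = 0.6008 − 0.46919 = 0.13.

0.13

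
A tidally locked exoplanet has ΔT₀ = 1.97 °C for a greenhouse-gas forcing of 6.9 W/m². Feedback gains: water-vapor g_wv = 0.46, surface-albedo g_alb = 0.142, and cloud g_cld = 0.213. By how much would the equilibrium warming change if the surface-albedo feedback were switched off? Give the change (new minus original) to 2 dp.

Original: g = 0.815, ΔT = 1.97/(1−0.815) = 10.6486 °C.
Without surface-albedo: g' = 0.673, ΔT' = 1.97/(1−0.673) = 6.0245 °C.
Change = 6.0245 − 10.6486 = -4.62 °C.

-4.62 °C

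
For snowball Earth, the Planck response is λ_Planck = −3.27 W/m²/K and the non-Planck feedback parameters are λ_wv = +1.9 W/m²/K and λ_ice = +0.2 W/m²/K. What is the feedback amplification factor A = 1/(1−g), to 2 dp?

Convert to gains: g_wv = 1.9/3.27 = 0.581; g_ice = 0.2/3.27 = 0.06116.
Total gain g = 0.64216.
A = 1/(1 − 0.64216) = 2.79.

2.79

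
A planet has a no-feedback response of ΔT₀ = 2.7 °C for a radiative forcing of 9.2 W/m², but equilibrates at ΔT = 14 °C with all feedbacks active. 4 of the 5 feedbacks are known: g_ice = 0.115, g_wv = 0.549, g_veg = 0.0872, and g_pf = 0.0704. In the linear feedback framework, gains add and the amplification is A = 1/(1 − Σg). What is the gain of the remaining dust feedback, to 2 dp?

Amplification A = ΔT/ΔT₀ = 14/2.7 = 5.185.
Total gain g = 1 − 1/A = 1 − 1/5.185 = 0.8071.
Known gains sum to 0.115 + 0.549 + 0.0872 + 0.0704 = 0.8216.
g_dust = 0.8071 − 0.8216 = -0.01.

-0.01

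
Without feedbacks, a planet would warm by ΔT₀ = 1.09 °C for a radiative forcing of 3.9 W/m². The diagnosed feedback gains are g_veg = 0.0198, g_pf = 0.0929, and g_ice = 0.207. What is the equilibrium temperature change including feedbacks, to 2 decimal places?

1.60 °C

Total gain g = 0.0198 + 0.0929 + 0.207 = 0.3197.
Amplification A = 1/(1 − 0.3197) = 1.47.
ΔT = 1.09 × 1.47 = 1.60 °C.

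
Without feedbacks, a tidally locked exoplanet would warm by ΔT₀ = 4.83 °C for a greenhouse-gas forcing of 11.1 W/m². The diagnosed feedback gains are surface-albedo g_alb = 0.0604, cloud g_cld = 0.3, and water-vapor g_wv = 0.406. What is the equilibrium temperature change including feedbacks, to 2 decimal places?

Total gain g = 0.0604 + 0.3 + 0.406 = 0.7664.
Amplification A = 1/(1 − 0.7664) = 4.281.
ΔT = 4.83 × 4.281 = 20.68 °C.

20.68 °C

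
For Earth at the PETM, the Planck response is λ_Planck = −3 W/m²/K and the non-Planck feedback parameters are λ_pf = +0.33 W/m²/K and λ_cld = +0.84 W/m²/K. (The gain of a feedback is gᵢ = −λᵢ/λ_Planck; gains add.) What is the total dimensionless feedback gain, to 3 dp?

Convert to gains: g_pf = 0.33/3 = 0.11; g_cld = 0.84/3 = 0.28.
Total gain g = 0.39.

0.390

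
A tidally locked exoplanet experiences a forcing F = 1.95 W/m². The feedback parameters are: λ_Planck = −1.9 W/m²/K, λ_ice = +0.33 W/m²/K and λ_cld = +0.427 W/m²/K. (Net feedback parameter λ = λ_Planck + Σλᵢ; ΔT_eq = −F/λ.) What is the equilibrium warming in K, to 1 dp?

Net feedback parameter λ = (−1.9) + (+0.33) + (+0.427) = -1.143 W/m²/K.
ΔT = −F/λ = −1.95/(-1.143) = 1.7 K.

1.7 K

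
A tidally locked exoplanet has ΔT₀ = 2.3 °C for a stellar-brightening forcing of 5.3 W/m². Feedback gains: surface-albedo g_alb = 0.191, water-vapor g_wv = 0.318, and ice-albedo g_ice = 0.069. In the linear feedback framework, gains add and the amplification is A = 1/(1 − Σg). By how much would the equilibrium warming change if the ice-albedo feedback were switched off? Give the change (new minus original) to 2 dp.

Original: g = 0.578, ΔT = 2.3/(1−0.578) = 5.4502 °C.
Without ice-albedo: g' = 0.509, ΔT' = 2.3/(1−0.509) = 4.6843 °C.
Change = 4.6843 − 5.4502 = -0.77 °C.

-0.77 °C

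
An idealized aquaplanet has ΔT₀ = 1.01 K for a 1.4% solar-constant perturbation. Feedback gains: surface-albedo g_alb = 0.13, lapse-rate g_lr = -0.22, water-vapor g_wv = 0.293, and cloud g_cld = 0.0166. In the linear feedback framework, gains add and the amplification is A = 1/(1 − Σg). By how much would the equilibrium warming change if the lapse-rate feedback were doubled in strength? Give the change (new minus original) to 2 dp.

-0.28 K

Original: g = 0.2196, ΔT = 1.01/(1−0.2196) = 1.2942 K.
With doubled lapse-rate: g' = -0.0004, ΔT' = 1.01/(1+0.0004) = 1.0096 K.
Change = 1.0096 − 1.2942 = -0.28 K.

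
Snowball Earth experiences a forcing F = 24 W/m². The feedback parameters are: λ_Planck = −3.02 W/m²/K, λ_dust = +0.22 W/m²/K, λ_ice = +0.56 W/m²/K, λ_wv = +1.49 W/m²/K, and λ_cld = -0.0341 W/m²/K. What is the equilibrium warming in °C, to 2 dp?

Net feedback parameter λ = (−3.02) + (+0.22) + (+0.56) + (+1.49) + (-0.0341) = -0.7841 W/m²/K.
ΔT = −F/λ = −24/(-0.7841) = 30.61 °C.

30.61 °C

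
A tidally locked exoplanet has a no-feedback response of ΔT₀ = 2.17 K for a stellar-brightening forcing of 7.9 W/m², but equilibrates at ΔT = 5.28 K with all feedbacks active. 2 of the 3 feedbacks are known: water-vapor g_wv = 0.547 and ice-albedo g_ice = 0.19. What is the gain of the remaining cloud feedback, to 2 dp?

-0.15

Amplification A = ΔT/ΔT₀ = 5.28/2.17 = 2.433.
Total gain g = 1 − 1/A = 1 − 1/2.433 = 0.589.
Known gains sum to 0.547 + 0.19 = 0.737.
g_cld = 0.589 − 0.737 = -0.15.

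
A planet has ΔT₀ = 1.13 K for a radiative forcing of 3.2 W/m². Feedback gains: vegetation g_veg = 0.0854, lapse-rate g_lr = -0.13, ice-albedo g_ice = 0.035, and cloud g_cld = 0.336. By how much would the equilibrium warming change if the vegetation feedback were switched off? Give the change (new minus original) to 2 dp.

Original: g = 0.3264, ΔT = 1.13/(1−0.3264) = 1.6776 K.
Without vegetation: g' = 0.241, ΔT' = 1.13/(1−0.241) = 1.4888 K.
Change = 1.4888 − 1.6776 = -0.19 K.

-0.19 K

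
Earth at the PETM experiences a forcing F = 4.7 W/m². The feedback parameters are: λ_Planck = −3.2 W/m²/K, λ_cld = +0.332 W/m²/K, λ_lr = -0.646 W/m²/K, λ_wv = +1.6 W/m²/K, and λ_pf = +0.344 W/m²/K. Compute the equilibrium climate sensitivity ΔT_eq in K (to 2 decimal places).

2.99 K

Net feedback parameter λ = (−3.2) + (+0.332) + (-0.646) + (+1.6) + (+0.344) = -1.57 W/m²/K.
ΔT = −F/λ = −4.7/(-1.57) = 2.99 K.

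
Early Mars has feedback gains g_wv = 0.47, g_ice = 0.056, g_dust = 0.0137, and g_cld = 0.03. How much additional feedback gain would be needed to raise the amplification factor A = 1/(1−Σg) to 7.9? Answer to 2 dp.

0.30

Current total gain = 0.5697.
Target gain for A = 7.9: g* = 1 − 1/7.9 = 0.8734.
Additional gain needed = 0.8734 − 0.5697 = 0.30.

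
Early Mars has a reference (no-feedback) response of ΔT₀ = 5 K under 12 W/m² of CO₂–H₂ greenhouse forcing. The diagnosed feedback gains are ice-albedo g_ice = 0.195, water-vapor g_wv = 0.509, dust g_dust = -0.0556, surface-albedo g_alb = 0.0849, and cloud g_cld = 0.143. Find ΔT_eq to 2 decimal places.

Total gain g = 0.195 + 0.509 − 0.0556 + 0.0849 + 0.143 = 0.8763.
Amplification A = 1/(1 − 0.8763) = 8.084.
ΔT = 5 × 8.084 = 40.42 K.

40.42 K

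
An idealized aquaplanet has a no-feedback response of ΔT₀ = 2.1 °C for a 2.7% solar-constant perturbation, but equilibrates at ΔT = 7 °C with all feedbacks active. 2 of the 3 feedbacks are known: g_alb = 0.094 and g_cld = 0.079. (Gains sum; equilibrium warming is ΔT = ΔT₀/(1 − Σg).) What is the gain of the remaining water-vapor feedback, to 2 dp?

Amplification A = ΔT/ΔT₀ = 7/2.1 = 3.333.
Total gain g = 1 − 1/A = 1 − 1/3.333 = 0.7.
Known gains sum to 0.094 + 0.079 = 0.173.
g_wv = 0.7 − 0.173 = 0.53.

0.53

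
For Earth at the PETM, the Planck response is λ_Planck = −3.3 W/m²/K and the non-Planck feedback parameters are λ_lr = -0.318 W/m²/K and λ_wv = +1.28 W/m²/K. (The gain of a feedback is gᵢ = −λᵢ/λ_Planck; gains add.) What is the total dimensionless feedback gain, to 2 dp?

0.29

Convert to gains: g_lr = -0.318/3.3 = -0.09636; g_wv = 1.28/3.3 = 0.3879.
Total gain g = 0.29154.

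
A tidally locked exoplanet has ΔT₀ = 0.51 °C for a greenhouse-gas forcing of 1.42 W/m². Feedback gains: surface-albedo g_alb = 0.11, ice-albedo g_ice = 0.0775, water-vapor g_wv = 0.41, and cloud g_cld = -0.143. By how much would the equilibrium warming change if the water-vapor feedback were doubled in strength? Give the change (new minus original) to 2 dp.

2.83 °C

Original: g = 0.4545, ΔT = 0.51/(1−0.4545) = 0.9349 °C.
With doubled water-vapor: g' = 0.8645, ΔT' = 0.51/(1−0.8645) = 3.7638 °C.
Change = 3.7638 − 0.9349 = 2.83 °C.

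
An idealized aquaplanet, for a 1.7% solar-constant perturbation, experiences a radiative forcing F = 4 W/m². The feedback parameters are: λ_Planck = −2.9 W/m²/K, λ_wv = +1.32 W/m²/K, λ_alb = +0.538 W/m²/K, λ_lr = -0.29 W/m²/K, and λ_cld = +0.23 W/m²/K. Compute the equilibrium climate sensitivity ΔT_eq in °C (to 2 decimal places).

Net feedback parameter λ = (−2.9) + (+1.32) + (+0.538) + (-0.29) + (+0.23) = -1.102 W/m²/K.
ΔT = −F/λ = −4/(-1.102) = 3.63 °C.

3.63 °C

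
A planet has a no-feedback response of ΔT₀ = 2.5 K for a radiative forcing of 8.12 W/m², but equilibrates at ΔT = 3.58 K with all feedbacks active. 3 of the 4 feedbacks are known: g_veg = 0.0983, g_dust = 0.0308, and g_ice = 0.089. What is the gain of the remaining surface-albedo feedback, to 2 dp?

0.08

Amplification A = ΔT/ΔT₀ = 3.58/2.5 = 1.432.
Total gain g = 1 − 1/A = 1 − 1/1.432 = 0.3017.
Known gains sum to 0.0983 + 0.0308 + 0.089 = 0.2181.
g_alb = 0.3017 − 0.2181 = 0.08.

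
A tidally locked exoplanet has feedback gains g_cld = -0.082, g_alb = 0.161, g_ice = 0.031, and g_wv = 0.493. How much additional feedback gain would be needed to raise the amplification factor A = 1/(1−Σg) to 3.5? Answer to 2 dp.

0.11

Current total gain = 0.603.
Target gain for A = 3.5: g* = 1 − 1/3.5 = 0.7143.
Additional gain needed = 0.7143 − 0.603 = 0.11.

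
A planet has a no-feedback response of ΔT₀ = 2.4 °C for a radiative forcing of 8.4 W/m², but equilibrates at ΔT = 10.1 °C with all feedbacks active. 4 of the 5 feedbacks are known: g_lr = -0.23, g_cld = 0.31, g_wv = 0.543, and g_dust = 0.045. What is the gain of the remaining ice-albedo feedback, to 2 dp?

0.09

Amplification A = ΔT/ΔT₀ = 10.1/2.4 = 4.208.
Total gain g = 1 − 1/A = 1 − 1/4.208 = 0.7624.
Known gains sum to -0.23 + 0.31 + 0.543 + 0.045 = 0.668.
g_ice = 0.7624 − 0.668 = 0.09.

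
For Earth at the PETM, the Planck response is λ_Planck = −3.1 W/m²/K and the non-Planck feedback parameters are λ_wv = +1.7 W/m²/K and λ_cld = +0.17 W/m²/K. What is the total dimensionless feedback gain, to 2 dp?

Convert to gains: g_wv = 1.7/3.1 = 0.5484; g_cld = 0.17/3.1 = 0.05484.
Total gain g = 0.60324.

0.60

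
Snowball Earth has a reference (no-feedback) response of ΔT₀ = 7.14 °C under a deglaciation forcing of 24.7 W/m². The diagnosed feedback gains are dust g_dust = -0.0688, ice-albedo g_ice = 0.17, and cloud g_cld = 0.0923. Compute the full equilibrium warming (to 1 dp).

8.9 °C

Total gain g = -0.0688 + 0.17 + 0.0923 = 0.1935.
Amplification A = 1/(1 − 0.1935) = 1.24.
ΔT = 7.14 × 1.24 = 8.9 °C.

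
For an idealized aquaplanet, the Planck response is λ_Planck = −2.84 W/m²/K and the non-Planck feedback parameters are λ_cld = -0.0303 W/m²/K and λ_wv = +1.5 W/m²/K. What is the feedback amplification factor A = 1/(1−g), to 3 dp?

2.073

Convert to gains: g_cld = -0.0303/2.84 = -0.01067; g_wv = 1.5/2.84 = 0.5282.
Total gain g = 0.51753.
A = 1/(1 − 0.51753) = 2.073.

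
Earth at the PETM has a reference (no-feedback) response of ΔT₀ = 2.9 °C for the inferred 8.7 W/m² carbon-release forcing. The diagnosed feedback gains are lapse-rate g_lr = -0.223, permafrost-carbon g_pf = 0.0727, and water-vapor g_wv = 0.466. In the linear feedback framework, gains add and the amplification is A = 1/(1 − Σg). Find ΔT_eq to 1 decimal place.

4.2 °C

Total gain g = -0.223 + 0.0727 + 0.466 = 0.3157.
Amplification A = 1/(1 − 0.3157) = 1.461.
ΔT = 2.9 × 1.461 = 4.2 °C.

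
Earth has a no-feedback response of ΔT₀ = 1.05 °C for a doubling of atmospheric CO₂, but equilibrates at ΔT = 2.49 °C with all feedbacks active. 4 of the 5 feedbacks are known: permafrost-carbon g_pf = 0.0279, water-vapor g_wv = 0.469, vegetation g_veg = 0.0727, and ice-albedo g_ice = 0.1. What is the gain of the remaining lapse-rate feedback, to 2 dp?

Amplification A = ΔT/ΔT₀ = 2.49/1.05 = 2.371.
Total gain g = 1 − 1/A = 1 − 1/2.371 = 0.5782.
Known gains sum to 0.0279 + 0.469 + 0.0727 + 0.1 = 0.6696.
g_lr = 0.5782 − 0.6696 = -0.09.

-0.09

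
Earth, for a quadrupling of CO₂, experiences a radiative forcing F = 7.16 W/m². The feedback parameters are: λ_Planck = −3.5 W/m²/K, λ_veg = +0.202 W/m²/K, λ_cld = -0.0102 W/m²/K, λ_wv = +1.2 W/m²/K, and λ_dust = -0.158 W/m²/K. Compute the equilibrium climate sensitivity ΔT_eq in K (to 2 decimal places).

3.16 K

Net feedback parameter λ = (−3.5) + (+0.202) + (-0.0102) + (+1.2) + (-0.158) = -2.2662 W/m²/K.
ΔT = −F/λ = −7.16/(-2.2662) = 3.16 K.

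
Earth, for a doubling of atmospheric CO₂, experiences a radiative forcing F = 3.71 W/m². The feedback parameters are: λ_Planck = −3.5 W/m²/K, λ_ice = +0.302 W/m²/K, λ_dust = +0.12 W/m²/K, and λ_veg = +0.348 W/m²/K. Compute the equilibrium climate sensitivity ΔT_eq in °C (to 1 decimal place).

Net feedback parameter λ = (−3.5) + (+0.302) + (+0.12) + (+0.348) = -2.73 W/m²/K.
ΔT = −F/λ = −3.71/(-2.73) = 1.4 °C.

1.4 °C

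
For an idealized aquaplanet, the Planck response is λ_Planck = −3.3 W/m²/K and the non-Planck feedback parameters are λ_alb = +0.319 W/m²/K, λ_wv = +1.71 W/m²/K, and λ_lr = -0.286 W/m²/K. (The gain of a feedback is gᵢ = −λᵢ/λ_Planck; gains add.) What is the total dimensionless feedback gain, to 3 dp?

Convert to gains: g_alb = 0.319/3.3 = 0.09667; g_wv = 1.71/3.3 = 0.5182; g_lr = -0.286/3.3 = -0.08667.
Total gain g = 0.5282.

0.528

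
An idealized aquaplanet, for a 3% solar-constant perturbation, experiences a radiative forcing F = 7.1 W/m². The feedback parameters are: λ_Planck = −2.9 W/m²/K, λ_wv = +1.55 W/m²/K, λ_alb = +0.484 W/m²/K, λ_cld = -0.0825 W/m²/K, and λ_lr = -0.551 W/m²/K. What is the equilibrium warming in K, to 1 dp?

4.7 K

Net feedback parameter λ = (−2.9) + (+1.55) + (+0.484) + (-0.0825) + (-0.551) = -1.4995 W/m²/K.
ΔT = −F/λ = −7.1/(-1.4995) = 4.7 K.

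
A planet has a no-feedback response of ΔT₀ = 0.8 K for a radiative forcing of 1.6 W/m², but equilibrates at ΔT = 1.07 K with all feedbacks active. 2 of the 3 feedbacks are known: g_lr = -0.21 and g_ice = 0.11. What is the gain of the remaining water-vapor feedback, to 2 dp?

Amplification A = ΔT/ΔT₀ = 1.07/0.8 = 1.337.
Total gain g = 1 − 1/A = 1 − 1/1.337 = 0.2521.
Known gains sum to -0.21 + 0.11 = -0.1.
g_wv = 0.2521 + 0.1 = 0.35.

0.35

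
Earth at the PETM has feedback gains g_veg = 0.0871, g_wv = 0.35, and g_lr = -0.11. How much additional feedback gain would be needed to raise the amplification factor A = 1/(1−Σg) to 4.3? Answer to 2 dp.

0.44

Current total gain = 0.3271.
Target gain for A = 4.3: g* = 1 − 1/4.3 = 0.7674.
Additional gain needed = 0.7674 − 0.3271 = 0.44.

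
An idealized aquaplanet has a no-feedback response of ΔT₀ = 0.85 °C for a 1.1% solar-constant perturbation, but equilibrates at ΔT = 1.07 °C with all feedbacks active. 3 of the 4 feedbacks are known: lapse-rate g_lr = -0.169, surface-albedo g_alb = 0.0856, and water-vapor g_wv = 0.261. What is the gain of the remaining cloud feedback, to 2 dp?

Amplification A = ΔT/ΔT₀ = 1.07/0.85 = 1.259.
Total gain g = 1 − 1/A = 1 − 1/1.259 = 0.2057.
Known gains sum to -0.169 + 0.0856 + 0.261 = 0.1776.
g_cld = 0.2057 − 0.1776 = 0.03.

0.03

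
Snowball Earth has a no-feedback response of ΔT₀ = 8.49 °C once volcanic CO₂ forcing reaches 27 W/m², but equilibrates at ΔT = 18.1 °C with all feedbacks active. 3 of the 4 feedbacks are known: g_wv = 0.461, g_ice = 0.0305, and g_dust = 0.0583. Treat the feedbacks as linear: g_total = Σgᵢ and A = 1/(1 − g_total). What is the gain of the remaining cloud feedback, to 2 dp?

Amplification A = ΔT/ΔT₀ = 18.1/8.49 = 2.132.
Total gain g = 1 − 1/A = 1 − 1/2.132 = 0.531.
Known gains sum to 0.461 + 0.0305 + 0.0583 = 0.5498.
g_cld = 0.531 − 0.5498 = -0.02.

-0.02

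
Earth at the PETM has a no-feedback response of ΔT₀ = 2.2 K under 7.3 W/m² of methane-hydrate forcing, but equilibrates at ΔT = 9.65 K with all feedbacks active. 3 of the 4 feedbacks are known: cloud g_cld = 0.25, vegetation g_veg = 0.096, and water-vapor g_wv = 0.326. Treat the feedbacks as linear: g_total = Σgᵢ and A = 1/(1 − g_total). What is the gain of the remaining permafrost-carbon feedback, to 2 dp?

Amplification A = ΔT/ΔT₀ = 9.65/2.2 = 4.386.
Total gain g = 1 − 1/A = 1 − 1/4.386 = 0.772.
Known gains sum to 0.25 + 0.096 + 0.326 = 0.672.
g_pf = 0.772 − 0.672 = 0.10.

0.10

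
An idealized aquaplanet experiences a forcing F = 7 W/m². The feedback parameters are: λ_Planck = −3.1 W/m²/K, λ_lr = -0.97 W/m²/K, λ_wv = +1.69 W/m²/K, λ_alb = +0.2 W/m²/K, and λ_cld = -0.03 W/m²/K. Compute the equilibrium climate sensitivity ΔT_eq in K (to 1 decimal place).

Net feedback parameter λ = (−3.1) + (-0.97) + (+1.69) + (+0.2) + (-0.03) = -2.21 W/m²/K.
ΔT = −F/λ = −7/(-2.21) = 3.2 K.

3.2 K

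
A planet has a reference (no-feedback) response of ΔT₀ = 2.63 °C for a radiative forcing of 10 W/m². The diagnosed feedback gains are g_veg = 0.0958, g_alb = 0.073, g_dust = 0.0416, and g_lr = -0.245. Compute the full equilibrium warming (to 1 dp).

2.5 °C

Total gain g = 0.0958 + 0.073 + 0.0416 − 0.245 = -0.0346.
Amplification A = 1/(1 + 0.0346) = 0.9666.
ΔT = 2.63 × 0.9666 = 2.5 °C.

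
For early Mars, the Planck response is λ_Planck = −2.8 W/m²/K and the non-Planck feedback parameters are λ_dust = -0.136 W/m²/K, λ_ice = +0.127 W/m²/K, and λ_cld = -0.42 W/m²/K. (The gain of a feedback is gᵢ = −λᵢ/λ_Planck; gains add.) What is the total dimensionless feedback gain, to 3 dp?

-0.153

Convert to gains: g_dust = -0.136/2.8 = -0.04857; g_ice = 0.127/2.8 = 0.04536; g_cld = -0.42/2.8 = -0.15.
Total gain g = -0.15321.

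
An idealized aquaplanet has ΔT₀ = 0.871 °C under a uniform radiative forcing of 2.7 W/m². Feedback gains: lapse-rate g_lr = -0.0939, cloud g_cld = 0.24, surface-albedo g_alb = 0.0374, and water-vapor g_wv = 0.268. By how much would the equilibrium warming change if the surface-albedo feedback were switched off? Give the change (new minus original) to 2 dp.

-0.10 °C

Original: g = 0.4515, ΔT = 0.871/(1−0.4515) = 1.5880 °C.
Without surface-albedo: g' = 0.4141, ΔT' = 0.871/(1−0.4141) = 1.4866 °C.
Change = 1.4866 − 1.5880 = -0.10 °C.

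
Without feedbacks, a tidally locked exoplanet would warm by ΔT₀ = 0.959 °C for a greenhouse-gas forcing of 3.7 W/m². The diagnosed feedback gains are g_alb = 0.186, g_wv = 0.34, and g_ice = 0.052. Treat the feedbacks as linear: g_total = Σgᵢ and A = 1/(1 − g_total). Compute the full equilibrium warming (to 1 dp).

2.3 °C

Total gain g = 0.186 + 0.34 + 0.052 = 0.578.
Amplification A = 1/(1 − 0.578) = 2.37.
ΔT = 0.959 × 2.37 = 2.3 °C.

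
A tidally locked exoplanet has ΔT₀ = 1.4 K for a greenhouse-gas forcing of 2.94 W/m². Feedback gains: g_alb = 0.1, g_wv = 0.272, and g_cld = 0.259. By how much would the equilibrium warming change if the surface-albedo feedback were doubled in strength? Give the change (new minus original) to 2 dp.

Original: g = 0.631, ΔT = 1.4/(1−0.631) = 3.7940 K.
With doubled surface-albedo: g' = 0.731, ΔT' = 1.4/(1−0.731) = 5.2045 K.
Change = 5.2045 − 3.7940 = 1.41 K.

1.41 K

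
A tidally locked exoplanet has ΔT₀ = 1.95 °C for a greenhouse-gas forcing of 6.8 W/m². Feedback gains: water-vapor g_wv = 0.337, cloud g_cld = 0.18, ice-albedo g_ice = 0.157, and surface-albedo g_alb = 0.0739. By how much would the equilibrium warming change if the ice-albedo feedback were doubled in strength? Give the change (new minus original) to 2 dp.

Original: g = 0.7479, ΔT = 1.95/(1−0.7479) = 7.7350 °C.
With doubled ice-albedo: g' = 0.9049, ΔT' = 1.95/(1−0.9049) = 20.5047 °C.
Change = 20.5047 − 7.7350 = 12.77 °C.

12.77 °C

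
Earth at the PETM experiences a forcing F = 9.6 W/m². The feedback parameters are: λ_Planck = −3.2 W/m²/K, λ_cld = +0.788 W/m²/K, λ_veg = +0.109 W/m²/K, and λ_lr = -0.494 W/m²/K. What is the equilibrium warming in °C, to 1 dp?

3.4 °C

Net feedback parameter λ = (−3.2) + (+0.788) + (+0.109) + (-0.494) = -2.797 W/m²/K.
ΔT = −F/λ = −9.6/(-2.797) = 3.4 °C.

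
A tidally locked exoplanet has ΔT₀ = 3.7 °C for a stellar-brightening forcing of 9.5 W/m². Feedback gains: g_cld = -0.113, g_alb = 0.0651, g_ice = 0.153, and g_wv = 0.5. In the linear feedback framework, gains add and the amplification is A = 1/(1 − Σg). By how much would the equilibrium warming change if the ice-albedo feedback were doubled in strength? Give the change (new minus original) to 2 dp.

Original: g = 0.6051, ΔT = 3.7/(1−0.6051) = 9.3695 °C.
With doubled ice-albedo: g' = 0.7581, ΔT' = 3.7/(1−0.7581) = 15.2956 °C.
Change = 15.2956 − 9.3695 = 5.93 °C.

5.93 °C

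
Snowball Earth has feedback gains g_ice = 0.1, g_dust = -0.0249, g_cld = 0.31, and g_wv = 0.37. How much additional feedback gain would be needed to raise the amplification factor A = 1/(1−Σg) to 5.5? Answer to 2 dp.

Current total gain = 0.7551.
Target gain for A = 5.5: g* = 1 − 1/5.5 = 0.8182.
Additional gain needed = 0.8182 − 0.7551 = 0.06.

0.06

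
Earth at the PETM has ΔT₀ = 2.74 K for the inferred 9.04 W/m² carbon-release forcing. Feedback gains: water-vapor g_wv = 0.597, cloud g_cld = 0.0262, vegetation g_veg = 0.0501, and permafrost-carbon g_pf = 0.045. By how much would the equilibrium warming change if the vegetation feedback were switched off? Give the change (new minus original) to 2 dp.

Original: g = 0.7183, ΔT = 2.74/(1−0.7183) = 9.7267 K.
Without vegetation: g' = 0.6682, ΔT' = 2.74/(1−0.6682) = 8.2580 K.
Change = 8.2580 − 9.7267 = -1.47 K.

-1.47 K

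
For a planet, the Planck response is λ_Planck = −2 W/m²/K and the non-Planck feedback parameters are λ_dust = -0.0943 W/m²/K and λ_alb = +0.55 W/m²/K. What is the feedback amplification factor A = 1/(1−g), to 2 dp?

Convert to gains: g_dust = -0.0943/2 = -0.04715; g_alb = 0.55/2 = 0.275.
Total gain g = 0.22785.
A = 1/(1 − 0.22785) = 1.30.

1.30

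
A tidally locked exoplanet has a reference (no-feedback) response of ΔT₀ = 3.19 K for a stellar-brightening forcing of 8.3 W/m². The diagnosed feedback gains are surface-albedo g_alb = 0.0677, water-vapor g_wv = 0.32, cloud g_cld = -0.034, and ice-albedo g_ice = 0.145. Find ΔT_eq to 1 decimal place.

Total gain g = 0.0677 + 0.32 − 0.034 + 0.145 = 0.4987.
Amplification A = 1/(1 − 0.4987) = 1.995.
ΔT = 3.19 × 1.995 = 6.4 K.

6.4 K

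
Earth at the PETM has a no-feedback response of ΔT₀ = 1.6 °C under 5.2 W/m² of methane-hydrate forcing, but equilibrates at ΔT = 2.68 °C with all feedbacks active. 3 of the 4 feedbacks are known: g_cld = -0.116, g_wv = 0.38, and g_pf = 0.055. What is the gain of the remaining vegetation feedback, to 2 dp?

0.08

Amplification A = ΔT/ΔT₀ = 2.68/1.6 = 1.675.
Total gain g = 1 − 1/A = 1 − 1/1.675 = 0.403.
Known gains sum to -0.116 + 0.38 + 0.055 = 0.319.
g_veg = 0.403 − 0.319 = 0.08.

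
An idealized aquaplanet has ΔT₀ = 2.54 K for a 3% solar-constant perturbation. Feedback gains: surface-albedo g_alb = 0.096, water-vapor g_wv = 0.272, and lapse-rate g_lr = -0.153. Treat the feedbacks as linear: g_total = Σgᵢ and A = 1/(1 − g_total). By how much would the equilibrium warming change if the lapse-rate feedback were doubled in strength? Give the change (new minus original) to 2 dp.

-0.53 K

Original: g = 0.215, ΔT = 2.54/(1−0.215) = 3.2357 K.
With doubled lapse-rate: g' = 0.062, ΔT' = 2.54/(1−0.062) = 2.7079 K.
Change = 2.7079 − 3.2357 = -0.53 K.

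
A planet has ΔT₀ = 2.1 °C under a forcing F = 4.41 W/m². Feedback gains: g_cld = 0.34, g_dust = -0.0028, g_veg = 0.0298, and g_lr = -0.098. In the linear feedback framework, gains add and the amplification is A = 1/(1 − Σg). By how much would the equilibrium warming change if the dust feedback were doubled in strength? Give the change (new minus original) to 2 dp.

-0.01 °C

Original: g = 0.269, ΔT = 2.1/(1−0.269) = 2.8728 °C.
With doubled dust: g' = 0.2662, ΔT' = 2.1/(1−0.2662) = 2.8618 °C.
Change = 2.8618 − 2.8728 = -0.01 °C.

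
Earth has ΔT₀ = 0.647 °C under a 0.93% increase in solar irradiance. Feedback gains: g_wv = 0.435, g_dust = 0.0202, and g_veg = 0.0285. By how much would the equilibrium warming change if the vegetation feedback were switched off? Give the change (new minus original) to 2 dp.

Original: g = 0.4837, ΔT = 0.647/(1−0.4837) = 1.2531 °C.
Without vegetation: g' = 0.4552, ΔT' = 0.647/(1−0.4552) = 1.1876 °C.
Change = 1.1876 − 1.2531 = -0.07 °C.

-0.07 °C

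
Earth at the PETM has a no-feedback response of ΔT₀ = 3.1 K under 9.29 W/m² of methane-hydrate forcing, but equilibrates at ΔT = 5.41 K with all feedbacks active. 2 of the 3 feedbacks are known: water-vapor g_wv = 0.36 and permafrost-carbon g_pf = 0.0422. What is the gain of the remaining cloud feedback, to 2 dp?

0.02

Amplification A = ΔT/ΔT₀ = 5.41/3.1 = 1.745.
Total gain g = 1 − 1/A = 1 − 1/1.745 = 0.4269.
Known gains sum to 0.36 + 0.0422 = 0.4022.
g_cld = 0.4269 − 0.4022 = 0.02.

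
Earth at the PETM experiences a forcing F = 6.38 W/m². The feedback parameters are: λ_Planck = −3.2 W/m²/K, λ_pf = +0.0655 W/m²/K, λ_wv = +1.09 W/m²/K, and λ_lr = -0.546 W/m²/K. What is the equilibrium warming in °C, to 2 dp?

Net feedback parameter λ = (−3.2) + (+0.0655) + (+1.09) + (-0.546) = -2.5905 W/m²/K.
ΔT = −F/λ = −6.38/(-2.5905) = 2.46 °C.

2.46 °C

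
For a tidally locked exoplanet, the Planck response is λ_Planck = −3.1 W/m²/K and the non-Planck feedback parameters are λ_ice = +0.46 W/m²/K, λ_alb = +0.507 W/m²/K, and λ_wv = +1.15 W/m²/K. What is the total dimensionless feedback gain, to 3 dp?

0.683

Convert to gains: g_ice = 0.46/3.1 = 0.1484; g_alb = 0.507/3.1 = 0.1635; g_wv = 1.15/3.1 = 0.371.
Total gain g = 0.6829.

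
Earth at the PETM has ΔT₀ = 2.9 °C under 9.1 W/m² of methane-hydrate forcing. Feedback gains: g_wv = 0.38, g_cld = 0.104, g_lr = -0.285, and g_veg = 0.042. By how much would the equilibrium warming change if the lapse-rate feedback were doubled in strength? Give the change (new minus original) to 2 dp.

-1.04 °C

Original: g = 0.241, ΔT = 2.9/(1−0.241) = 3.8208 °C.
With doubled lapse-rate: g' = -0.044, ΔT' = 2.9/(1+0.044) = 2.7778 °C.
Change = 2.7778 − 3.8208 = -1.04 °C.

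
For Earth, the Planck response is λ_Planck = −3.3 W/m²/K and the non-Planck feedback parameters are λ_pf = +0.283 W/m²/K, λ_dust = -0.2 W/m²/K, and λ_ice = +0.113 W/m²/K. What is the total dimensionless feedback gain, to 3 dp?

Convert to gains: g_pf = 0.283/3.3 = 0.08576; g_dust = -0.2/3.3 = -0.06061; g_ice = 0.113/3.3 = 0.03424.
Total gain g = 0.05939.

0.059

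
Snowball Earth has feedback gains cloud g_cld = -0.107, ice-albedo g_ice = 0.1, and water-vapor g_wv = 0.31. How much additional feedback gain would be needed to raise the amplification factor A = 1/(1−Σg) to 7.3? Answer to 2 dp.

Current total gain = 0.303.
Target gain for A = 7.3: g* = 1 − 1/7.3 = 0.863.
Additional gain needed = 0.863 − 0.303 = 0.56.

0.56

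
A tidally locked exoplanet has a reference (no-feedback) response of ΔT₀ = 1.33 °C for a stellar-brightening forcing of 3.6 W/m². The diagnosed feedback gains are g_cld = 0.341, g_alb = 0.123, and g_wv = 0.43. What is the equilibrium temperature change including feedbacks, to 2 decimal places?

12.55 °C

Total gain g = 0.341 + 0.123 + 0.43 = 0.894.
Amplification A = 1/(1 − 0.894) = 9.434.
ΔT = 1.33 × 9.434 = 12.55 °C.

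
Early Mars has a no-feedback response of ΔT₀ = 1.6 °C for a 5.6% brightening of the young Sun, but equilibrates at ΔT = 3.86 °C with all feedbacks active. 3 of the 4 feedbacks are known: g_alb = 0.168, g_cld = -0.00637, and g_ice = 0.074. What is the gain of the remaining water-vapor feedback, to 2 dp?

Amplification A = ΔT/ΔT₀ = 3.86/1.6 = 2.412.
Total gain g = 1 − 1/A = 1 − 1/2.412 = 0.5854.
Known gains sum to 0.168 − 0.00637 + 0.074 = 0.23563.
g_wv = 0.5854 − 0.23563 = 0.35.

0.35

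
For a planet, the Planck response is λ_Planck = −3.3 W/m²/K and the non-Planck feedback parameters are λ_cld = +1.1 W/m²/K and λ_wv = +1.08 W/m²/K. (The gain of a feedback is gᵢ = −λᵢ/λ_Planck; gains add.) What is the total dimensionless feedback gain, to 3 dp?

0.661

Convert to gains: g_cld = 1.1/3.3 = 0.3333; g_wv = 1.08/3.3 = 0.3273.
Total gain g = 0.6606.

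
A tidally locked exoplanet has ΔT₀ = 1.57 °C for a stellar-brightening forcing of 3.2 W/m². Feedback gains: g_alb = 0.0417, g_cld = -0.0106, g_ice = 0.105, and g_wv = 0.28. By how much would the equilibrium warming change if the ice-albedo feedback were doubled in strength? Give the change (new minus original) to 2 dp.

Original: g = 0.4161, ΔT = 1.57/(1−0.4161) = 2.6888 °C.
With doubled ice-albedo: g' = 0.5211, ΔT' = 1.57/(1−0.5211) = 3.2783 °C.
Change = 3.2783 − 2.6888 = 0.59 °C.

0.59 °C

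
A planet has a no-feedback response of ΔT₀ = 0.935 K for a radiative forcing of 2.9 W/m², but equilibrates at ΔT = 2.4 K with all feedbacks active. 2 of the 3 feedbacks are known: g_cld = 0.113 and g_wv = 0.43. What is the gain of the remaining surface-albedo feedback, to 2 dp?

0.07

Amplification A = ΔT/ΔT₀ = 2.4/0.935 = 2.567.
Total gain g = 1 − 1/A = 1 − 1/2.567 = 0.6104.
Known gains sum to 0.113 + 0.43 = 0.543.
g_alb = 0.6104 − 0.543 = 0.07.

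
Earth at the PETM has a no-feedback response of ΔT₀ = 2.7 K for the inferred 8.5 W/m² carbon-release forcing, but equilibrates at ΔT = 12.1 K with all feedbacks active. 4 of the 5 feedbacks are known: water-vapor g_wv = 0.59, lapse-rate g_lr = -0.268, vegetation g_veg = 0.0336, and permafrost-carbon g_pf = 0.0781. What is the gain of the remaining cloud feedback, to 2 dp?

0.34

Amplification A = ΔT/ΔT₀ = 12.1/2.7 = 4.481.
Total gain g = 1 − 1/A = 1 − 1/4.481 = 0.7768.
Known gains sum to 0.59 − 0.268 + 0.0336 + 0.0781 = 0.4337.
g_cld = 0.7768 − 0.4337 = 0.34.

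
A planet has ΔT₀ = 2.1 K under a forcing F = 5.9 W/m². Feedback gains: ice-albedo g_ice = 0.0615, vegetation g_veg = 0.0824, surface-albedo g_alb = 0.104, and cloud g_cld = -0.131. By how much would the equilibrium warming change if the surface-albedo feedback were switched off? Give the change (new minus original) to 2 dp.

-0.25 K

Original: g = 0.1169, ΔT = 2.1/(1−0.1169) = 2.3780 K.
Without surface-albedo: g' = 0.0129, ΔT' = 2.1/(1−0.0129) = 2.1274 K.
Change = 2.1274 − 2.3780 = -0.25 K.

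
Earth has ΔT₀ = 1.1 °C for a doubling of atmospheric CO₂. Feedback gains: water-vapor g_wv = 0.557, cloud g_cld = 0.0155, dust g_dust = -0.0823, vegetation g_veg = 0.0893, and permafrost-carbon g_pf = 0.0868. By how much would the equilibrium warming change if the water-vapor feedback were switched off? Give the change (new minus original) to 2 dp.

Original: g = 0.6663, ΔT = 1.1/(1−0.6663) = 3.2964 °C.
Without water-vapor: g' = 0.1093, ΔT' = 1.1/(1−0.1093) = 1.2350 °C.
Change = 1.2350 − 3.2964 = -2.06 °C.

-2.06 °C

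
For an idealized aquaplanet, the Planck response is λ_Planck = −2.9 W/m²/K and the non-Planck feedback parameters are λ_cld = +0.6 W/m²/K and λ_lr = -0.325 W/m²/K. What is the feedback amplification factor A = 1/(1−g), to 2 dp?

Convert to gains: g_cld = 0.6/2.9 = 0.2069; g_lr = -0.325/2.9 = -0.1121.
Total gain g = 0.0948.
A = 1/(1 − 0.0948) = 1.10.

1.10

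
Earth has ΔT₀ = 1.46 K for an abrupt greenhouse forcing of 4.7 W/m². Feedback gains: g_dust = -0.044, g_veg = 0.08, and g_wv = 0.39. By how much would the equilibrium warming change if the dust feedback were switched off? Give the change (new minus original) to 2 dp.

0.21 K

Original: g = 0.426, ΔT = 1.46/(1−0.426) = 2.5436 K.
Without dust: g' = 0.47, ΔT' = 1.46/(1−0.47) = 2.7547 K.
Change = 2.7547 − 2.5436 = 0.21 K.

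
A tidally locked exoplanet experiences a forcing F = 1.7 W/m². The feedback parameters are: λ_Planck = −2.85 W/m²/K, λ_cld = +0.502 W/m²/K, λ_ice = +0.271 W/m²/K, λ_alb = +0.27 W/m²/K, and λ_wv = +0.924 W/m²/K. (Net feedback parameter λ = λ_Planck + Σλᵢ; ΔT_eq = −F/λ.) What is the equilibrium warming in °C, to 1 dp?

1.9 °C

Net feedback parameter λ = (−2.85) + (+0.502) + (+0.271) + (+0.27) + (+0.924) = -0.883 W/m²/K.
ΔT = −F/λ = −1.7/(-0.883) = 1.9 °C.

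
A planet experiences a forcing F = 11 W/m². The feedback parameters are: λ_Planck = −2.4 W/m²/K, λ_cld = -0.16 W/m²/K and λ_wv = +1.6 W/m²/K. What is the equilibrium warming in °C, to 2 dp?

Net feedback parameter λ = (−2.4) + (-0.16) + (+1.6) = -0.96 W/m²/K.
ΔT = −F/λ = −11/(-0.96) = 11.46 °C.

11.46 °C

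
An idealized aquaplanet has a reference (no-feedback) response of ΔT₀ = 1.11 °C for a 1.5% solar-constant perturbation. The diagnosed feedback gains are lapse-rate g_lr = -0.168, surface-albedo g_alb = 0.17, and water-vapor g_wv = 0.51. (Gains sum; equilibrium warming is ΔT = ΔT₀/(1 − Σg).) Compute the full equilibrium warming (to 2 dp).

Total gain g = -0.168 + 0.17 + 0.51 = 0.512.
Amplification A = 1/(1 − 0.512) = 2.049.
ΔT = 1.11 × 2.049 = 2.27 °C.

2.27 °C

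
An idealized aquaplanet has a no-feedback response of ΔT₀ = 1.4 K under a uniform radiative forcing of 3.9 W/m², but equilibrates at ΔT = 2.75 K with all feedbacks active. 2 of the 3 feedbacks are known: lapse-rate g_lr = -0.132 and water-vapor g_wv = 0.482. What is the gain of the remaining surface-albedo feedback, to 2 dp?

0.14

Amplification A = ΔT/ΔT₀ = 2.75/1.4 = 1.964.
Total gain g = 1 − 1/A = 1 − 1/1.964 = 0.4908.
Known gains sum to -0.132 + 0.482 = 0.35.
g_alb = 0.4908 − 0.35 = 0.14.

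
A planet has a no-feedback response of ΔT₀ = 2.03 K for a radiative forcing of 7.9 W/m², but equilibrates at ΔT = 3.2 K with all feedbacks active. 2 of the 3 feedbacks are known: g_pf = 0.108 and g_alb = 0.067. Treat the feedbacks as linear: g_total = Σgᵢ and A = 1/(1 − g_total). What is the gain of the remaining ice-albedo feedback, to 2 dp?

0.19

Amplification A = ΔT/ΔT₀ = 3.2/2.03 = 1.576.
Total gain g = 1 − 1/A = 1 − 1/1.576 = 0.3655.
Known gains sum to 0.108 + 0.067 = 0.175.
g_ice = 0.3655 − 0.175 = 0.19.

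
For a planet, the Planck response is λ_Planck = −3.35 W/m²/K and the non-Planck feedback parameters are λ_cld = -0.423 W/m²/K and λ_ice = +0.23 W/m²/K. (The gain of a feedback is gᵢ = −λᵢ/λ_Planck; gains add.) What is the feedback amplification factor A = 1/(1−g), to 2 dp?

0.95

Convert to gains: g_cld = -0.423/3.35 = -0.1263; g_ice = 0.23/3.35 = 0.06866.
Total gain g = -0.05764.
A = 1/(1 + 0.05764) = 0.95.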